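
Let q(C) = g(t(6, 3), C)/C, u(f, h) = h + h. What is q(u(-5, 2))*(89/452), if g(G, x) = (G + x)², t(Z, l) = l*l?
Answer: 15041/1808 ≈ 8.3191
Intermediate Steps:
t(Z, l) = l²
u(f, h) = 2*h
q(C) = (9 + C)²/C (q(C) = (3² + C)²/C = (9 + C)²/C)
q(u(-5, 2))*(89/452) = ((9 + 2*2)²/((2*2)))*(89/452) = ((9 + 4)²/4)*(89*(1/452)) = ((¼)*13²)*(89/452) = ((¼)*169)*(89/452) = (169/4)*(89/452) = 15041/1808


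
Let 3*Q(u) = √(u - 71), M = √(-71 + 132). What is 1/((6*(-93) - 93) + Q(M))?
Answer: -1/(651 - I*√(71 - √61)/3) ≈ -0.0015361 - 6.2522e-6*I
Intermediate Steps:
M = √61 ≈ 7.8102
Q(u) = √(-71 + u)/3 (Q(u) = √(u - 71)/3 = √(-71 + u)/3)
1/((6*(-93) - 93) + Q(M)) = 1/((6*(-93) - 93) + √(-71 + √61)/3) = 1/((-558 - 93) + √(-71 + √61)/3) = 1/(-651 + √(-71 + √61)/3)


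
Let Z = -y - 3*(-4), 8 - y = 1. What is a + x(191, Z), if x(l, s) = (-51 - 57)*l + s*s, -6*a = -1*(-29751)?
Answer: -51123/2 ≈ -25562.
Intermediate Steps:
y = 7 (y = 8 - 1*1 = 8 - 1 = 7)
a = -9917/2 (a = -(-1)*(-29751)/6 = -⅙*29751 = -9917/2 ≈ -4958.5)
Z = 5 (Z = -1*7 - 3*(-4) = -7 + 12 = 5)
x(l, s) = s² - 108*l (x(l, s) = -108*l + s² = s² - 108*l)
a + x(191, Z) = -9917/2 + (5² - 108*191) = -9917/2 + (25 - 20628) = -9917/2 - 20603 = -51123/2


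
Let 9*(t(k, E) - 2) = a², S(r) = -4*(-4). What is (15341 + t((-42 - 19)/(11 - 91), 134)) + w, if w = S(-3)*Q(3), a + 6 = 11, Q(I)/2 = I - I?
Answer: 138112/9 ≈ 15346.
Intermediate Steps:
Q(I) = 0 (Q(I) = 2*(I - I) = 2*0 = 0)
S(r) = 16
a = 5 (a = -6 + 11 = 5)
t(k, E) = 43/9 (t(k, E) = 2 + (⅑)*5² = 2 + (⅑)*25 = 2 + 25/9 = 43/9)
w = 0 (w = 16*0 = 0)
(15341 + t((-42 - 19)/(11 - 91), 134)) + w = (15341 + 43/9) + 0 = 138112/9 + 0 = 138112/9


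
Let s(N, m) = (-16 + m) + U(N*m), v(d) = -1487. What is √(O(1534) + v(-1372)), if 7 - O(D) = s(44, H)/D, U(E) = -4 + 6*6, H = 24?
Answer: 2*I*√217670765/767 ≈ 38.471*I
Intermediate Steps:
U(E) = 32 (U(E) = -4 + 36 = 32)
s(N, m) = 16 + m (s(N, m) = (-16 + m) + 32 = 16 + m)
O(D) = 7 - 40/D (O(D) = 7 - (16 + 24)/D = 7 - 40/D)
√(O(1534) + v(-1372)) = √((7 - 40/1534) - 1487) = √((7 - 40*1/1534) - 1487) = √((7 - 20/767) - 1487) = √(5349/767 - 1487) = √(-1135180/767) = 2*I*√217670765/767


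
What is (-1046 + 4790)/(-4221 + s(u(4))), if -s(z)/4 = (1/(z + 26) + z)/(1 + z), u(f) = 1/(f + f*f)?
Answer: -13654368/15395215 ≈ -0.88692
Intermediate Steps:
u(f) = 1/(f + f²)
s(z) = -4*(z + 1/(26 + z))/(1 + z) (s(z) = -4*(1/(z + 26) + z)/(1 + z) = -4*(1/(26 + z) + z)/(1 + z) = -4*(z + 1/(26 + z))/(1 + z))
(-1046 + 4790)/(-4221 + s(u(4))) = (-1046 + 4790)/(-4221 + 4*(-1 - (1/(4*(1 + 4)))² - 26/(4*(1 + 4)))/(26 + (1/(4*(1 + 4)))² + 27*(1/(4*(1 + 4))))) = 3744/(-4221 + 4*(-1 - ((¼)/5)² - 13/(2*5))/(26 + ((¼)/5)² + 27*((¼)/5))) = 3744/(-4221 + 4*(-1 - ((¼)*(⅕))² - 13/(2*5))/(26 + ((¼)*(⅕))² + 27*((¼)*(⅕)))) = 3744/(-4221 + 4*(-1 - (1/20)² - 26*1/20)/(26 + (1/20)² + 27*(1/20))) = 3744/(-4221 + 4*(-1 - 1*1/400 - 13/10)/(26 + 1/400 + 27/20)) = 3744/(-4221 + 4*(-1 - 1/400 - 13/10)/(10941/400)) = 3744/(-4221 + 4*(400/10941)*(-921/400)) = 3744/(-4221 - 1228/3647) = 3744/(-15395215/3647) = 3744*(-3647/15395215) = -13654368/15395215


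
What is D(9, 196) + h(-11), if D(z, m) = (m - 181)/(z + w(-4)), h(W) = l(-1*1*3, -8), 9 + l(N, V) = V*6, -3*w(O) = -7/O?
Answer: -5577/101 ≈ -55.218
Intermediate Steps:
w(O) = 7/(3*O) (w(O) = -(-7)/(3*O) = 7/(3*O))
l(N, V) = -9 + 6*V (l(N, V) = -9 + V*6 = -9 + 6*V)
h(W) = -57 (h(W) = -9 + 6*(-8) = -9 - 48 = -57)
D(z, m) = (-181 + m)/(-7/12 + z) (D(z, m) = (m - 181)/(z + (7/3)/(-4)) = (-181 + m)/(z + (7/3)*(-1/4)) = (-181 + m)/(z - 7/12) = (-181 + m)/(-7/12 + z))
D(9, 196) + h(-11) = 12*(-181 + 196)/(-7 + 12*9) - 57 = 12*15/(-7 + 108) - 57 = 12*15/101 - 57 = 12*(1/101)*15 - 57 = 180/101 - 57 = -5577/101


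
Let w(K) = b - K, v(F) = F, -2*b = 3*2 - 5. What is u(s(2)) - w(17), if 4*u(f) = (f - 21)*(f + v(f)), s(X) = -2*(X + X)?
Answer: 267/2 ≈ 133.50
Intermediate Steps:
b = -½ (b = -(3*2 - 5)/2 = -(6 - 5)/2 = -½*1 = -½ ≈ -0.50000)
s(X) = -4*X
w(K) = -½ - K
u(f) = f*(-21 + f)/2 (u(f) = ((f - 21)*(f + f))/4 = ((-21 + f)*(2*f))/4 = (2*f*(-21 + f))/4 = f*(-21 + f)/2)
u(s(2)) - w(17) = (-4*2)*(-21 - 4*2)/2 - (-½ - 1*17) = (½)*(-8)*(-21 - 8) - (-½ - 17) = (½)*(-8)*(-29) - 1*(-35/2) = 116 + 35/2 = 267/2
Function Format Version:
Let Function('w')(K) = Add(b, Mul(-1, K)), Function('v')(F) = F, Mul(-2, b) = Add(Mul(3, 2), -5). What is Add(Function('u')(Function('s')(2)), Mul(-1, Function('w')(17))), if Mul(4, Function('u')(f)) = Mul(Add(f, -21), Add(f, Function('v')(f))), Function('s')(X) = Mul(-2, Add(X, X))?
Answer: Rational(267, 2) ≈ 133.50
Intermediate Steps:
b = Rational(-1, 2) (b = Mul(Rational(-1, 2), Add(Mul(3, 2), -5)) = Mul(Rational(-1, 2), Add(6, -5)) = Mul(Rational(-1, 2), 1) = Rational(-1, 2) ≈ -0.50000)
Function('s')(X) = Mul(-4, X) (Function('s')(X) = Mul(-2, Mul(2, X)) = Mul(-4, X))
Function('w')(K) = Add(Rational(-1, 2), Mul(-1, K))
Function('u')(f) = Mul(Rational(1, 2), f, Add(-21, f)) (Function('u')(f) = Mul(Rational(1, 4), Mul(Add(f, -21), Add(f, f))) = Mul(Rational(1, 4), Mul(Add(-21, f), Mul(2, f))) = Mul(Rational(1, 4), Mul(2, f, Add(-21, f))) = Mul(Rational(1, 2), f, Add(-21, f)))
Add(Function('u')(Function('s')(2)), Mul(-1, Function('w')(17))) = Add(Mul(Rational(1, 2), Mul(-4, 2), Add(-21, Mul(-4, 2))), Mul(-1, Add(Rational(-1, 2), Mul(-1, 17)))) = Add(Mul(Rational(1, 2), -8, Add(-21, -8)), Mul(-1, Add(Rational(-1, 2), -17))) = Add(Mul(Rational(1, 2), -8, -29), Mul(-1, Rational(-35, 2))) = Add(116, Rational(35, 2)) = Rational(267, 2)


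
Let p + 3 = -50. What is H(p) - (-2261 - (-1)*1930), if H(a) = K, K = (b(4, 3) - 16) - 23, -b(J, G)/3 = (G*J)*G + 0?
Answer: 184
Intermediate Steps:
p = -53 (p = -3 - 50 = -53)
b(J, G) = -3*J*G² (b(J, G) = -3*((G*J)*G + 0) = -3*(J*G² + 0) = -3*J*G²)
K = -147 (K = (-3*4*3² - 16) - 23 = (-3*4*9 - 16) - 23 = (-108 - 16) - 23 = -124 - 23 = -147)
H(a) = -147
H(p) - (-2261 - (-1)*1930) = -147 - (-2261 - (-1)*1930) = -147 - (-2261 - 1*(-1930)) = -147 - (-2261 + 1930) = -147 - 1*(-331) = -147 + 331 = 184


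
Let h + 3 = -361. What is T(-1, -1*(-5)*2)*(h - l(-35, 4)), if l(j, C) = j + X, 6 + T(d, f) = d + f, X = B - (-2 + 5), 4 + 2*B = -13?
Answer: -1905/2 ≈ -952.50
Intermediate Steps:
B = -17/2 (B = -2 + (½)*(-13) = -2 - 13/2 = -17/2 ≈ -8.5000)
h = -364 (h = -3 - 361 = -364)
X = -23/2 (X = -17/2 - (-2 + 5) = -17/2 - 1*3 = -17/2 - 3 = -23/2 ≈ -11.500)
T(d, f) = -6 + d + f (T(d, f) = -6 + (d + f) = -6 + d + f)
l(j, C) = -23/2 + j (l(j, C) = j - 23/2 = -23/2 + j)
T(-1, -1*(-5)*2)*(h - l(-35, 4)) = (-6 - 1 - 1*(-5)*2)*(-364 - (-23/2 - 35)) = (-6 - 1 + 5*2)*(-364 - 1*(-93/2)) = (-6 - 1 + 10)*(-364 + 93/2) = 3*(-635/2) = -1905/2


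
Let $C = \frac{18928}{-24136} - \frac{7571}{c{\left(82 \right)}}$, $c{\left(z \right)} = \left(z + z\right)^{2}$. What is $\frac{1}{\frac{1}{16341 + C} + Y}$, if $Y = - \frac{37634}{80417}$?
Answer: $- \frac{15232217744685939}{7127526732300086} \approx -2.1371$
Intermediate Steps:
$c{\left(z \right)} = 4 z^{2}$ ($c{\left(z \right)} = \left(2 z\right)^{2} = 4 z^{2}$)
$C = - \frac{12353949}{11592176}$ ($C = \frac{18928}{-24136} - \frac{7571}{4 \cdot 82^{2}} = 18928 \left(- \frac{1}{24136}\right) - \frac{7571}{4 \cdot 6724} = - \frac{338}{431} - \frac{7571}{26896} = - \frac{12353949}{11592176} \approx -1.0657$)
$Y = - \frac{37634}{80417}$ ($Y = \left(-37634\right) \frac{1}{80417} = - \frac{37634}{80417} \approx -0.46799$)
$\frac{1}{\frac{1}{16341 + C} + Y} = \frac{1}{\frac{1}{16341 - \frac{12353949}{11592176}} - \frac{37634}{80417}} = \frac{1}{\frac{1}{\frac{189415394067}{11592176}} - \frac{37634}{80417}} = \frac{1}{\frac{11592176}{189415394067} - \frac{37634}{80417}} = \frac{1}{- \frac{7127526732300086}{15232217744685939}} = - \frac{15232217744685939}{7127526732300086}$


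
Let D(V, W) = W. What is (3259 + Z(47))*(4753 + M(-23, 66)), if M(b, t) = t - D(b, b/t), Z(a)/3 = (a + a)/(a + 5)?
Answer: 26996785375/1716 ≈ 1.5732e+7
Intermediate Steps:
Z(a) = 6*a/(5 + a) (Z(a) = 3*((a + a)/(a + 5)) = 3*((2*a)/(5 + a)) = 3*(2*a/(5 + a)) = 6*a/(5 + a))
M(b, t) = t - b/t
(3259 + Z(47))*(4753 + M(-23, 66)) = (3259 + 6*47/(5 + 47))*(4753 + (66 - 1*(-23)/66)) = (3259 + 6*47/52)*(4753 + (66 - 1*(-23)*1/66)) = (3259 + 6*47*(1/52))*(4753 + (66 + 23/66)) = (3259 + 141/26)*(4753 + 4379/66) = (84875/26)*(318077/66) = 26996785375/1716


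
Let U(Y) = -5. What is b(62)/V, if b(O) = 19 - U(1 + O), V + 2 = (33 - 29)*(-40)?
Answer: -4/27 ≈ -0.14815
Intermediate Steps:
V = -162 (V = -2 + (33 - 29)*(-40) = -2 + 4*(-40) = -2 - 160 = -162)
b(O) = 24 (b(O) = 19 - 1*(-5) = 19 + 5 = 24)
b(62)/V = 24/(-162) = 24*(-1/162) = -4/27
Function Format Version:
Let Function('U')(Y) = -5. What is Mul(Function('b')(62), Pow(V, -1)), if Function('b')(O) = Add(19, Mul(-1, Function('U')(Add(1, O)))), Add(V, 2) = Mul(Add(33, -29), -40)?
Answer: Rational(-4, 27) ≈ -0.14815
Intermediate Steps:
V = -162 (V = Add(-2, Mul(Add(33, -29), -40)) = Add(-2, Mul(4, -40)) = Add(-2, -160) = -162)
Function('b')(O) = 24 (Function('b')(O) = Add(19, Mul(-1, -5)) = Add(19, 5) = 24)
Mul(Function('b')(62), Pow(V, -1)) = Mul(24, Pow(-162, -1)) = Mul(24, Rational(-1, 162)) = Rational(-4, 27)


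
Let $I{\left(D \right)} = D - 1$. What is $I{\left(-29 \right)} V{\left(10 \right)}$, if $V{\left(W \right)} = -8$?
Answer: $240$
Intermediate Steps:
$I{\left(D \right)} = -1 + D$
$I{\left(-29 \right)} V{\left(10 \right)} = \left(-1 - 29\right) \left(-8\right) = \left(-30\right) \left(-8\right) = 240$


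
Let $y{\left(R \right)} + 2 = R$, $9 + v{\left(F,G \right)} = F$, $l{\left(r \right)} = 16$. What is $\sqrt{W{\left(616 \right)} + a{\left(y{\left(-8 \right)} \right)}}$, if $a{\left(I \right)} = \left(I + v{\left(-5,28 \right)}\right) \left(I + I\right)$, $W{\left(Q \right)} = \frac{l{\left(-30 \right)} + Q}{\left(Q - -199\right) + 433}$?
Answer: $\frac{\sqrt{2923401}}{78} \approx 21.92$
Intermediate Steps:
$v{\left(F,G \right)} = -9 + F$
$W{\left(Q \right)} = \frac{16 + Q}{632 + Q}$ ($W{\left(Q \right)} = \frac{16 + Q}{\left(Q - -199\right) + 433} = \frac{16 + Q}{\left(Q + 199\right) + 433} = \frac{16 + Q}{\left(199 + Q\right) + 433} = \frac{16 + Q}{632 + Q}$)
$y{\left(R \right)} = -2 + R$
$a{\left(I \right)} = 2 I \left(-14 + I\right)$ ($a{\left(I \right)} = \left(I - 14\right) \left(I + I\right) = \left(I - 14\right) 2 I = \left(-14 + I\right) 2 I = 2 I \left(-14 + I\right)$)
$\sqrt{W{\left(616 \right)} + a{\left(y{\left(-8 \right)} \right)}} = \sqrt{\frac{16 + 616}{632 + 616} + 2 \left(-2 - 8\right) \left(-14 - 10\right)} = \sqrt{\frac{1}{1248} \cdot 632 + 2 \left(-10\right) \left(-14 - 10\right)} = \sqrt{\frac{1}{1248} \cdot 632 + 2 \left(-10\right) \left(-24\right)} = \sqrt{\frac{79}{156} + 480} = \sqrt{\frac{74959}{156}} = \frac{\sqrt{2923401}}{78}$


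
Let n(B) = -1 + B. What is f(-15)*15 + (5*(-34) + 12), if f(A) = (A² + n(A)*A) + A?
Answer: 6592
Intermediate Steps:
f(A) = A + A² + A*(-1 + A) (f(A) = (A² + (-1 + A)*A) + A = (A² + A*(-1 + A)) + A = A + A² + A*(-1 + A))
f(-15)*15 + (5*(-34) + 12) = (2*(-15)²)*15 + (5*(-34) + 12) = (2*225)*15 + (-170 + 12) = 450*15 - 158 = 6750 - 158 = 6592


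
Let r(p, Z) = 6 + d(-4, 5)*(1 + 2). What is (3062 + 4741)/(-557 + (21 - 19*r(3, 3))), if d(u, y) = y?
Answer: -459/55 ≈ -8.3455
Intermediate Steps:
r(p, Z) = 21 (r(p, Z) = 6 + 5*(1 + 2) = 6 + 5*3 = 6 + 15 = 21)
(3062 + 4741)/(-557 + (21 - 19*r(3, 3))) = (3062 + 4741)/(-557 + (21 - 19*21)) = 7803/(-557 + (21 - 399)) = 7803/(-557 - 378) = 7803/(-935) = 7803*(-1/935) = -459/55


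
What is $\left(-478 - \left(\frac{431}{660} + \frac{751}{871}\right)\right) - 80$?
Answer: $- \frac{321642941}{574860} \approx -559.52$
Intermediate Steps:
$\left(-478 - \left(\frac{431}{660} + \frac{751}{871}\right)\right) - 80 = \left(-478 - \left(\frac{751}{871} + \frac{431}{660}\right)\right) - 80 = \left(-478 - \frac{871061}{574860}\right) - 80 = - \frac{275654141}{574860} - 80 = - \frac{321642941}{574860}$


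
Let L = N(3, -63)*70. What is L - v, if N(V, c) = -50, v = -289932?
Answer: 286432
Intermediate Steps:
L = -3500 (L = -50*70 = -3500)
L - v = -3500 - 1*(-289932) = -3500 + 289932 = 286432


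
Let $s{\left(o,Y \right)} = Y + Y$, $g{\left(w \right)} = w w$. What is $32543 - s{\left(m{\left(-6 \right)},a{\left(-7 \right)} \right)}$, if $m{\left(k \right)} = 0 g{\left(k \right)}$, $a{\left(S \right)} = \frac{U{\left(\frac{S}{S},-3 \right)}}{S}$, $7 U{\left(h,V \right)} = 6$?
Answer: $\frac{1594619}{49} \approx 32543.0$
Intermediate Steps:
$U{\left(h,V \right)} = \frac{6}{7}$ ($U{\left(h,V \right)} = \frac{1}{7} \cdot 6 = \frac{6}{7}$)
$a{\left(S \right)} = \frac{6}{7 S}$
$g{\left(w \right)} = w^{2}$
$m{\left(k \right)} = 0$ ($m{\left(k \right)} = 0 k^{2} = 0$)
$s{\left(o,Y \right)} = 2 Y$
$32543 - s{\left(m{\left(-6 \right)},a{\left(-7 \right)} \right)} = 32543 - 2 \frac{6}{7 \left(-7\right)} = 32543 - 2 \cdot \frac{6}{7} \left(- \frac{1}{7}\right) = 32543 - 2 \left(- \frac{6}{49}\right) = 32543 - - \frac{12}{49} = 32543 + \frac{12}{49} = \frac{1594619}{49}$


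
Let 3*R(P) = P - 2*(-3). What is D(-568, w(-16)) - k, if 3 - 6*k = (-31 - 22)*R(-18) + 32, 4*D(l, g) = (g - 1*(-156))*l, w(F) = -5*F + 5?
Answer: -205091/6 ≈ -34182.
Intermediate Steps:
w(F) = 5 - 5*F
R(P) = 2 + P/3 (R(P) = (P - 2*(-3))/3 = (P + 6)/3 = (6 + P)/3 = 2 + P/3)
D(l, g) = l*(156 + g)/4 (D(l, g) = ((g - 1*(-156))*l)/4 = ((g + 156)*l)/4 = ((156 + g)*l)/4 = (l*(156 + g))/4 = l*(156 + g)/4)
k = -241/6 (k = 1/2 - ((-31 - 22)*(2 + (1/3)*(-18)) + 32)/6 = 1/2 - (-53*(2 - 6) + 32)/6 = 1/2 - (-53*(-4) + 32)/6 = 1/2 - (212 + 32)/6 = 1/2 - 1/6*244 = 1/2 - 122/3 = -241/6 ≈ -40.167)
D(-568, w(-16)) - k = (1/4)*(-568)*(156 + (5 - 5*(-16))) - 1*(-241/6) = (1/4)*(-568)*(156 + (5 + 80)) + 241/6 = (1/4)*(-568)*(156 + 85) + 241/6 = (1/4)*(-568)*241 + 241/6 = -34222 + 241/6 = -205091/6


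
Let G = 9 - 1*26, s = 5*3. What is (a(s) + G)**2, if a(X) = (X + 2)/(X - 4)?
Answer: 28900/121 ≈ 238.84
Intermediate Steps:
s = 15
G = -17 (G = 9 - 26 = -17)
a(X) = (2 + X)/(-4 + X)
(a(s) + G)**2 = ((2 + 15)/(-4 + 15) - 17)**2 = (17/11 - 17)**2 = (-170/11)**2 = 28900/121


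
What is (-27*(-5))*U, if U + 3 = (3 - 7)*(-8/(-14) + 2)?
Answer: -12555/7 ≈ -1793.6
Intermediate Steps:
U = -93/7 (U = -3 + (3 - 7)*(-8/(-14) + 2) = -3 - 4*(-8*(-1/14) + 2) = -3 - 4*(4/7 + 2) = -3 - 4*18/7 = -3 - 72/7 = -93/7 ≈ -13.286)
(-27*(-5))*U = -27*(-5)*(-93/7) = 135*(-93/7) = -12555/7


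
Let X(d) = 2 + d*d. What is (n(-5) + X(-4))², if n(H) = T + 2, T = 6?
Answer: 676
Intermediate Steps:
X(d) = 2 + d²
n(H) = 8 (n(H) = 6 + 2 = 8)
(n(-5) + X(-4))² = (8 + (2 + (-4)²))² = (8 + (2 + 16))² = (8 + 18)² = 26² = 676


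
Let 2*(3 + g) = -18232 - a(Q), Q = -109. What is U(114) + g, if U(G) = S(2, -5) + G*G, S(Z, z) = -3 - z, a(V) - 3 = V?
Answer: 3932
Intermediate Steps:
a(V) = 3 + V
g = -9066 (g = -3 + (-18232 - (3 - 109))/2 = -3 + (-18232 - 1*(-106))/2 = -3 + (-18232 + 106)/2 = -3 + (½)*(-18126) = -3 - 9063 = -9066)
U(G) = 2 + G² (U(G) = (-3 - 1*(-5)) + G*G = (-3 + 5) + G² = 2 + G²)
U(114) + g = (2 + 114²) - 9066 = (2 + 12996) - 9066 = 12998 - 9066 = 3932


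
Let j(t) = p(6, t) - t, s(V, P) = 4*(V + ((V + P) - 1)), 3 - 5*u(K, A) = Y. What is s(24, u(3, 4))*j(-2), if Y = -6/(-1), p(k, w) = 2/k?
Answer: 6496/15 ≈ 433.07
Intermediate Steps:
Y = 6 (Y = -6*(-1) = 6)
u(K, A) = -⅗ (u(K, A) = ⅗ - ⅕*6 = ⅗ - 6/5 = -⅗)
s(V, P) = -4 + 4*P + 8*V (s(V, P) = 4*(V + ((P + V) - 1)) = 4*(V + (-1 + P + V)) = 4*(-1 + P + 2*V) = -4 + 4*P + 8*V)
j(t) = ⅓ - t (j(t) = 2/6 - t = 2*(⅙) - t = ⅓ - t)
s(24, u(3, 4))*j(-2) = (-4 + 4*(-⅗) + 8*24)*(⅓ - 1*(-2)) = (-4 - 12/5 + 192)*(⅓ + 2) = (928/5)*(7/3) = 6496/15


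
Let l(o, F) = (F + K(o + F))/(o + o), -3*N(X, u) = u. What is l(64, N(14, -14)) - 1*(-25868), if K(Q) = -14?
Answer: 2483321/96 ≈ 25868.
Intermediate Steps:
N(X, u) = -u/3
l(o, F) = (-14 + F)/(2*o) (l(o, F) = (F - 14)/(o + o) = (-14 + F)/((2*o)) = (-14 + F)*(1/(2*o)) = (-14 + F)/(2*o))
l(64, N(14, -14)) - 1*(-25868) = (½)*(-14 - ⅓*(-14))/64 - 1*(-25868) = (½)*(1/64)*(-14 + 14/3) + 25868 = (½)*(1/64)*(-28/3) + 25868 = -7/96 + 25868 = 2483321/96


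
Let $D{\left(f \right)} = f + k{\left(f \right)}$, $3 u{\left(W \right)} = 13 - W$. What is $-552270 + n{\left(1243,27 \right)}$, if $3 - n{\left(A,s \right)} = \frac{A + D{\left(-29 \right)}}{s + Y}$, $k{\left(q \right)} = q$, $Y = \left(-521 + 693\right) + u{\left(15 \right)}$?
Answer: $- \frac{65720484}{119} \approx -5.5227 \cdot 10^{5}$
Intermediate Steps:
$u{\left(W \right)} = \frac{13}{3} - \frac{W}{3}$ ($u{\left(W \right)} = \frac{13 - W}{3} = \frac{13}{3} - \frac{W}{3}$)
$Y = \frac{514}{3}$ ($Y = \left(-521 + 693\right) + \left(\frac{13}{3} - 5\right) = 172 + \left(\frac{13}{3} - 5\right) = 172 - \frac{2}{3} = \frac{514}{3} \approx 171.33$)
$D{\left(f \right)} = 2 f$ ($D{\left(f \right)} = f + f = 2 f$)
$n{\left(A,s \right)} = 3 - \frac{-58 + A}{\frac{514}{3} + s}$ ($n{\left(A,s \right)} = 3 - \frac{A + 2 \left(-29\right)}{s + \frac{514}{3}} = 3 - \frac{A - 58}{\frac{514}{3} + s} = 3 - \frac{-58 + A}{\frac{514}{3} + s}$)
$-552270 + n{\left(1243,27 \right)} = -552270 + \frac{3 \left(572 - 1243 + 3 \cdot 27\right)}{514 + 3 \cdot 27} = -552270 + \frac{3 \left(572 - 1243 + 81\right)}{514 + 81} = -552270 + 3 \cdot \frac{1}{595} \left(-590\right) = -552270 - \frac{354}{119} = - \frac{65720484}{119}$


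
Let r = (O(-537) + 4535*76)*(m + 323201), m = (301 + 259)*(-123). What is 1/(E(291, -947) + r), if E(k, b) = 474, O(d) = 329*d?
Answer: 1/42722622301 ≈ 2.3407e-11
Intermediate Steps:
m = -68880 (m = 560*(-123) = -68880)
r = 42722621827 (r = (329*(-537) + 4535*76)*(-68880 + 323201) = (-176673 + 344660)*254321 = 167987*254321 = 42722621827)
1/(E(291, -947) + r) = 1/(474 + 42722621827) = 1/42722622301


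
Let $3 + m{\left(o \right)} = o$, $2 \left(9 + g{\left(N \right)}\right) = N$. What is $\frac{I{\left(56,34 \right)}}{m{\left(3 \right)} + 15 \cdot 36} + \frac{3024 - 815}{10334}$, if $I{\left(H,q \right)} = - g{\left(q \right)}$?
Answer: $\frac{277547}{1395090} \approx 0.19895$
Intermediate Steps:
$g{\left(N \right)} = -9 + \frac{N}{2}$
$m{\left(o \right)} = -3 + o$
$I{\left(H,q \right)} = 9 - \frac{q}{2}$ ($I{\left(H,q \right)} = - (-9 + \frac{q}{2}) = 9 - \frac{q}{2}$)
$\frac{I{\left(56,34 \right)}}{m{\left(3 \right)} + 15 \cdot 36} + \frac{3024 - 815}{10334} = \frac{9 - 17}{\left(-3 + 3\right) + 15 \cdot 36} + \frac{3024 - 815}{10334} = \frac{9 - 17}{0 + 540} + \left(3024 - 815\right) \frac{1}{10334} = - \frac{8}{540} + 2209 \cdot \frac{1}{10334} = \left(-8\right) \frac{1}{540} + \frac{2209}{10334} = - \frac{2}{135} + \frac{2209}{10334} = \frac{277547}{1395090}$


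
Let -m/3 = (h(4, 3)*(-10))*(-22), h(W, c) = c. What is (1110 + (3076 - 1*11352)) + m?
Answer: -9146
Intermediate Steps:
m = -1980 (m = -3*3*(-10)*(-22) = -(-90)*(-22) = -3*660 = -1980)
(1110 + (3076 - 1*11352)) + m = (1110 + (3076 - 1*11352)) - 1980 = (1110 + (3076 - 11352)) - 1980 = (1110 - 8276) - 1980 = -7166 - 1980 = -9146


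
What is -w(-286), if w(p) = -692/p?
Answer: -346/143 ≈ -2.4196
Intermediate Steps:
-w(-286) = -(-692)/(-286) = -(-692)*(-1)/286 = -1*346/143 = -346/143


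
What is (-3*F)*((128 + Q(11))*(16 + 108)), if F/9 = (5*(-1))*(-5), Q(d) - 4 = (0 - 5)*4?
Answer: -9374400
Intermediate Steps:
Q(d) = -16 (Q(d) = 4 + (0 - 5)*4 = 4 - 5*4 = 4 - 20 = -16)
F = 225 (F = 9*((5*(-1))*(-5)) = 9*(-5*(-5)) = 9*25 = 225)
(-3*F)*((128 + Q(11))*(16 + 108)) = (-3*225)*((128 - 16)*(16 + 108)) = -75600*124 = -675*13888 = -9374400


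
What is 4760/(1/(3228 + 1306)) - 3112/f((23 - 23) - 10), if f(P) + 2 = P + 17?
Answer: 107906088/5 ≈ 2.1581e+7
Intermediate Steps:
f(P) = 15 + P (f(P) = -2 + (P + 17) = -2 + (17 + P) = 15 + P)
4760/(1/(3228 + 1306)) - 3112/f((23 - 23) - 10) = 4760/(1/(3228 + 1306)) - 3112/(15 + ((23 - 23) - 10)) = 4760/(1/4534) - 3112/(15 + (0 - 10)) = 4760/(1/4534) - 3112/(15 - 10) = 4760*4534 - 3112/5 = 21581840 - 3112*⅕ = 21581840 - 3112/5 = 107906088/5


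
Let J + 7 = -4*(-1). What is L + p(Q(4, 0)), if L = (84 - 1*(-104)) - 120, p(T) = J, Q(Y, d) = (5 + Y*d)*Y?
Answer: 65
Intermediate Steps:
Q(Y, d) = Y*(5 + Y*d)
J = -3 (J = -7 - 4*(-1) = -7 + 4 = -3)
p(T) = -3
L = 68 (L = (84 + 104) - 120 = 188 - 120 = 68)
L + p(Q(4, 0)) = 68 - 3 = 65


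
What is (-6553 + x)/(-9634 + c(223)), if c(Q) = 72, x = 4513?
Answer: 1020/4781 ≈ 0.21334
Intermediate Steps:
(-6553 + x)/(-9634 + c(223)) = (-6553 + 4513)/(-9634 + 72) = -2040/(-9562) = -2040*(-1/9562) = 1020/4781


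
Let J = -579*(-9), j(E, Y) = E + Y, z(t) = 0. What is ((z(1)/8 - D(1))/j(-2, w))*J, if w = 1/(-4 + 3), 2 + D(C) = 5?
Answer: 5211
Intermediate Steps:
D(C) = 3 (D(C) = -2 + 5 = 3)
w = -1 (w = 1/(-1) = -1)
J = 5211
((z(1)/8 - D(1))/j(-2, w))*J = ((0/8 - 1*3)/(-2 - 1))*5211 = ((0*(⅛) - 3)/(-3))*5211 = ((0 - 3)*(-⅓))*5211 = -3*(-⅓)*5211 = 1*5211 = 5211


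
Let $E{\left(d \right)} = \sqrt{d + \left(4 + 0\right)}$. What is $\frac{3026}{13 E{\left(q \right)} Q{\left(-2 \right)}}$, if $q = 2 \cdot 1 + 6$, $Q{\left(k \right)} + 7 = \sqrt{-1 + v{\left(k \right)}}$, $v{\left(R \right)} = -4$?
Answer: $- \frac{10591 \sqrt{3}}{2106} - \frac{1513 i \sqrt{15}}{2106} \approx -8.7104 - 2.7824 i$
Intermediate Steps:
$Q{\left(k \right)} = -7 + i \sqrt{5}$ ($Q{\left(k \right)} = -7 + \sqrt{-1 - 4} = -7 + \sqrt{-5} = -7 + i \sqrt{5}$)
$q = 8$ ($q = 2 + 6 = 8$)
$E{\left(d \right)} = \sqrt{4 + d}$ ($E{\left(d \right)} = \sqrt{d + 4} = \sqrt{4 + d}$)
$\frac{3026}{13 E{\left(q \right)} Q{\left(-2 \right)}} = \frac{3026}{13 \sqrt{4 + 8} \left(-7 + i \sqrt{5}\right)} = \frac{3026}{13 \sqrt{12} \left(-7 + i \sqrt{5}\right)} = \frac{3026}{13 \cdot 2 \sqrt{3} \left(-7 + i \sqrt{5}\right)} = \frac{3026}{26 \sqrt{3} \left(-7 + i \sqrt{5}\right)} = 3026 \frac{\sqrt{3}}{78 \left(-7 + i \sqrt{5}\right)} = \frac{1513 \sqrt{3}}{39 \left(-7 + i \sqrt{5}\right)}$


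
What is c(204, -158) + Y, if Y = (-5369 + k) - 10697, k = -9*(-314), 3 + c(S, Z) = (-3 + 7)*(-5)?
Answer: -13263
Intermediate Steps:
c(S, Z) = -23 (c(S, Z) = -3 + (-3 + 7)*(-5) = -3 + 4*(-5) = -3 - 20 = -23)
k = 2826
Y = -13240 (Y = (-5369 + 2826) - 10697 = -2543 - 10697 = -13240)
c(204, -158) + Y = -23 - 13240 = -13263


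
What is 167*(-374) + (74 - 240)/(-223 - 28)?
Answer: -15676792/251 ≈ -62457.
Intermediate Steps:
167*(-374) + (74 - 240)/(-223 - 28) = -62458 - 166/(-251) = -62458 - 166*(-1/251) = -62458 + 166/251 = -15676792/251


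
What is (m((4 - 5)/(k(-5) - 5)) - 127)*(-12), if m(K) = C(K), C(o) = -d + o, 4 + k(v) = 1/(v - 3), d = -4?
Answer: 107652/73 ≈ 1474.7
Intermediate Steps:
k(v) = -4 + 1/(-3 + v) (k(v) = -4 + 1/(v - 3) = -4 + 1/(-3 + v))
C(o) = 4 + o (C(o) = -1*(-4) + o = 4 + o)
m(K) = 4 + K
(m((4 - 5)/(k(-5) - 5)) - 127)*(-12) = ((4 + (4 - 5)/((13 - 4*(-5))/(-3 - 5) - 5)) - 127)*(-12) = ((4 - 1/((13 + 20)/(-8) - 5)) - 127)*(-12) = ((4 - 1/(-⅛*33 - 5)) - 127)*(-12) = ((4 - 1/(-33/8 - 5)) - 127)*(-12) = ((4 - 1/(-73/8)) - 127)*(-12) = ((4 - 1*(-8/73)) - 127)*(-12) = ((4 + 8/73) - 127)*(-12) = (300/73 - 127)*(-12) = -8971/73*(-12) = 107652/73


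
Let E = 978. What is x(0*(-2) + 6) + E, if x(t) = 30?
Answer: 1008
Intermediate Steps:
x(0*(-2) + 6) + E = 30 + 978 = 1008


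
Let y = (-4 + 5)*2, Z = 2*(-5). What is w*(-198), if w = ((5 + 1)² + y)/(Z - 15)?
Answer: 7524/25 ≈ 300.96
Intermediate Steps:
Z = -10
y = 2 (y = 1*2 = 2)
w = -38/25 (w = ((5 + 1)² + 2)/(-10 - 15) = (6² + 2)/(-25) = (36 + 2)*(-1/25) = 38*(-1/25) = -38/25 ≈ -1.5200)
w*(-198) = -38/25*(-198) = 7524/25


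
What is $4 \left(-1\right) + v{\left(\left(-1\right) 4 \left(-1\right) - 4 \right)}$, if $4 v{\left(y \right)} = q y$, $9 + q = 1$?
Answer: $-4$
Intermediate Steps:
$q = -8$ ($q = -9 + 1 = -8$)
$v{\left(y \right)} = - 2 y$ ($v{\left(y \right)} = \frac{\left(-8\right) y}{4} = - 2 y$)
$4 \left(-1\right) + v{\left(\left(-1\right) 4 \left(-1\right) - 4 \right)} = 4 \left(-1\right) - 2 \left(\left(-1\right) 4 \left(-1\right) - 4\right) = -4 - 2 \left(\left(-4\right) \left(-1\right) - 4\right) = -4 - 2 \left(4 - 4\right) = -4 - 0 = -4 + 0 = -4$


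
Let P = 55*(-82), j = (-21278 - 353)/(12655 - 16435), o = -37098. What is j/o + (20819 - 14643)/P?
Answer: -17323215065/12648785688 ≈ -1.3696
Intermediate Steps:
j = 21631/3780 (j = -21631/(-3780) = -21631*(-1/3780) = 21631/3780 ≈ 5.7225)
P = -4510
j/o + (20819 - 14643)/P = (21631/3780)/(-37098) + (20819 - 14643)/(-4510) = (21631/3780)*(-1/37098) + 6176*(-1/4510) = -21631/140230440 - 3088/2255 = -17323215065/12648785688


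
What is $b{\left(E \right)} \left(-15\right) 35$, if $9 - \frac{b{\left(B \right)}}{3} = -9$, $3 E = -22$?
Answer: $-28350$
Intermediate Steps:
$E = - \frac{22}{3}$ ($E = \frac{1}{3} \left(-22\right) = - \frac{22}{3} \approx -7.3333$)
$b{\left(B \right)} = 54$ ($b{\left(B \right)} = 27 - -27 = 27 + 27 = 54$)
$b{\left(E \right)} \left(-15\right) 35 = 54 \left(-15\right) 35 = \left(-810\right) 35 = -28350$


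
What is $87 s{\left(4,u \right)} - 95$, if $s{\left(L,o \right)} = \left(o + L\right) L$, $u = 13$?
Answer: $5821$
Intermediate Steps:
$s{\left(L,o \right)} = L \left(L + o\right)$ ($s{\left(L,o \right)} = \left(L + o\right) L = L \left(L + o\right)$)
$87 s{\left(4,u \right)} - 95 = 87 \cdot 4 \left(4 + 13\right) - 95 = 87 \cdot 4 \cdot 17 - 95 = 87 \cdot 68 - 95 = 5916 - 95 = 5821$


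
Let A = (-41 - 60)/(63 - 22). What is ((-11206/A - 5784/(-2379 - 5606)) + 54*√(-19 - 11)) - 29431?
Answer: -20066399541/806485 + 54*I*√30 ≈ -24881.0 + 295.77*I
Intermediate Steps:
A = -101/41 ≈ -2.4634
((-11206/A - 5784/(-2379 - 5606)) + 54*√(-19 - 11)) - 29431 = ((-11206/(-101/41) - 5784/(-2379 - 5606)) + 54*√(-19 - 11)) - 29431 = ((-11206*(-41/101) - 5784/(-7985)) + 54*√(-30)) - 29431 = ((459446/101 - 5784*(-1/7985)) + 54*(I*√30)) - 29431 = ((459446/101 + 5784/7985) + 54*I*√30) - 29431 = (3669260494/806485 + 54*I*√30) - 29431 = -20066399541/806485 + 54*I*√30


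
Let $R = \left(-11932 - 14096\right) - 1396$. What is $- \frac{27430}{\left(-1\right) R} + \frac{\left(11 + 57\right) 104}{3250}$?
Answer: $\frac{2015289}{1714000} \approx 1.1758$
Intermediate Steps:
$R = -27424$ ($R = -26028 - 1396 = -27424$)
$- \frac{27430}{\left(-1\right) R} + \frac{\left(11 + 57\right) 104}{3250} = - \frac{27430}{\left(-1\right) \left(-27424\right)} + \frac{\left(11 + 57\right) 104}{3250} = - \frac{27430}{27424} + 68 \cdot 104 \cdot \frac{1}{3250} = \left(-27430\right) \frac{1}{27424} + 7072 \cdot \frac{1}{3250} = - \frac{13715}{13712} + \frac{272}{125} = \frac{2015289}{1714000}$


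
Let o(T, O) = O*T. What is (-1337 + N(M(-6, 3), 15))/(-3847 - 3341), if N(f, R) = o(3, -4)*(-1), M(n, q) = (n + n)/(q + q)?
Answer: 1325/7188 ≈ 0.18433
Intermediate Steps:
M(n, q) = n/q (M(n, q) = (2*n)/((2*q)) = (2*n)*(1/(2*q)) = n/q)
N(f, R) = 12 (N(f, R) = -4*3*(-1) = -12*(-1) = 12)
(-1337 + N(M(-6, 3), 15))/(-3847 - 3341) = (-1337 + 12)/(-3847 - 3341) = -1325/(-7188) = -1325*(-1/7188) = 1325/7188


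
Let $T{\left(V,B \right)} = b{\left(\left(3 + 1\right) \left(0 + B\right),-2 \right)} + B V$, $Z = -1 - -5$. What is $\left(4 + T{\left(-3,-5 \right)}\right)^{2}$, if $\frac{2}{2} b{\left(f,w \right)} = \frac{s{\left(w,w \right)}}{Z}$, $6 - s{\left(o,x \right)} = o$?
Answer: $441$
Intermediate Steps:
$Z = 4$ ($Z = -1 + 5 = 4$)
$s{\left(o,x \right)} = 6 - o$
$b{\left(f,w \right)} = \frac{3}{2} - \frac{w}{4}$ ($b{\left(f,w \right)} = \frac{6 - w}{4} = \left(6 - w\right) \frac{1}{4} = \frac{3}{2} - \frac{w}{4}$)
$T{\left(V,B \right)} = 2 + B V$ ($T{\left(V,B \right)} = \left(\frac{3}{2} - - \frac{1}{2}\right) + B V = \left(\frac{3}{2} + \frac{1}{2}\right) + B V = 2 + B V$)
$\left(4 + T{\left(-3,-5 \right)}\right)^{2} = \left(4 + \left(2 - -15\right)\right)^{2} = \left(4 + \left(2 + 15\right)\right)^{2} = \left(4 + 17\right)^{2} = 21^{2} = 441$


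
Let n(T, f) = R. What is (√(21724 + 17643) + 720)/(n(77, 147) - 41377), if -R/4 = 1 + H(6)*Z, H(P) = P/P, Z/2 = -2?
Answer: -144/8273 - √39367/41365 ≈ -0.022203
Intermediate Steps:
Z = -4 (Z = 2*(-2) = -4)
H(P) = 1
R = 12 (R = -4*(1 + 1*(-4)) = -4*(1 - 4) = -4*(-3) = 12)
n(T, f) = 12
(√(21724 + 17643) + 720)/(n(77, 147) - 41377) = (√(21724 + 17643) + 720)/(12 - 41377) = (√39367 + 720)/(-41365) = (720 + √39367)*(-1/41365) = -144/8273 - √39367/41365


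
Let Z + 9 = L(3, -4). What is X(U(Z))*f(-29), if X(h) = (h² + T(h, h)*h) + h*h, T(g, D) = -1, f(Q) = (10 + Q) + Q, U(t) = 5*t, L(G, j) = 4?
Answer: -61200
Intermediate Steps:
Z = -5 (Z = -9 + 4 = -5)
f(Q) = 10 + 2*Q
X(h) = -h + 2*h² (X(h) = (h² - h) + h*h = (h² - h) + h² = -h + 2*h²)
X(U(Z))*f(-29) = ((5*(-5))*(-1 + 2*(5*(-5))))*(10 + 2*(-29)) = (-25*(-1 + 2*(-25)))*(10 - 58) = -25*(-1 - 50)*(-48) = -25*(-51)*(-48) = 1275*(-48) = -61200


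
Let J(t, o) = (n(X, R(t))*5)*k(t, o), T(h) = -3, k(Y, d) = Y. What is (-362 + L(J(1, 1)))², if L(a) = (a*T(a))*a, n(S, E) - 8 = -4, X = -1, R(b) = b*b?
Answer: 2439844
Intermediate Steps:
R(b) = b²
n(S, E) = 4 (n(S, E) = 8 - 4 = 4)
J(t, o) = 20*t (J(t, o) = (4*5)*t = 20*t)
L(a) = -3*a² (L(a) = (a*(-3))*a = (-3*a)*a = -3*a²)
(-362 + L(J(1, 1)))² = (-362 - 3*(20*1)²)² = (-362 - 3*20²)² = (-362 - 3*400)² = (-362 - 1200)² = (-1562)² = 2439844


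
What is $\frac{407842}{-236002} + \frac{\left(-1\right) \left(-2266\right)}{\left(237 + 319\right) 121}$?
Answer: $- \frac{611436315}{360847058} \approx -1.6944$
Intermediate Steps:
$\frac{407842}{-236002} + \frac{\left(-1\right) \left(-2266\right)}{\left(237 + 319\right) 121} = 407842 \left(- \frac{1}{236002}\right) + \frac{2266}{556 \cdot 121} = - \frac{203921}{118001} + \frac{2266}{67276} = - \frac{203921}{118001} + 2266 \cdot \frac{1}{67276} = - \frac{203921}{118001} + \frac{103}{3058} = - \frac{611436315}{360847058}$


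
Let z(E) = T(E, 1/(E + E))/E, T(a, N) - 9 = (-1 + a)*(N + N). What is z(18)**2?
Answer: 32041/104976 ≈ 0.30522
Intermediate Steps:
T(a, N) = 9 + 2*N*(-1 + a) (T(a, N) = 9 + (-1 + a)*(N + N) = 9 + (-1 + a)*(2*N) = 9 + 2*N*(-1 + a))
z(E) = (10 - 1/E)/E (z(E) = (9 - 2/(E + E) + 2*E/(E + E))/E = (9 - 2*1/(2*E) + 2*E/((2*E)))/E = (9 - 1/E + 2*(1/(2*E))*E)/E = (9 - 1/E + 1)/E = (10 - 1/E)/E)
z(18)**2 = ((-1 + 10*18)/18**2)**2 = ((-1 + 180)/324)**2 = ((1/324)*179)**2 = (179/324)**2 = 32041/104976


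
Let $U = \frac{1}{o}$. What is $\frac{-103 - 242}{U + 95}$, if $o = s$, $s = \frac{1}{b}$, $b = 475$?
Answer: $- \frac{23}{38} \approx -0.60526$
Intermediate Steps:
$s = \frac{1}{475} \approx 0.0021053$
$o = \frac{1}{475} \approx 0.0021053$
$U = 475$ ($U = \frac{1}{\frac{1}{475}} = 475$)
$\frac{-103 - 242}{U + 95} = \frac{-103 - 242}{475 + 95} = - \frac{345}{570} = \left(-345\right) \frac{1}{570} = - \frac{23}{38}$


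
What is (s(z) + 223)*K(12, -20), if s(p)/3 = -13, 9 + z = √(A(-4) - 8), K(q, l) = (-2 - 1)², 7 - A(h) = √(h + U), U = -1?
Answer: 1656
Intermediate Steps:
A(h) = 7 - √(-1 + h) (A(h) = 7 - √(h - 1) = 7 - √(-1 + h))
K(q, l) = 9 (K(q, l) = (-3)² = 9)
z = -9 + √(-1 - I*√5) (z = -9 + √((7 - √(-1 - 4)) - 8) = -9 + √((7 - √(-5)) - 8) = -9 + √((7 - I*√5) - 8) = -9 + √(-1 - I*√5) ≈ -8.1487 - 1.3133*I)
s(p) = -39 (s(p) = 3*(-13) = -39)
(s(z) + 223)*K(12, -20) = (-39 + 223)*9 = 184*9 = 1656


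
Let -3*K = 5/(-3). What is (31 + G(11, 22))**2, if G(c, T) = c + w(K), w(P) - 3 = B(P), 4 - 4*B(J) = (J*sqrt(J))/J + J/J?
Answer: (549 - sqrt(5))**2/144 ≈ 2076.0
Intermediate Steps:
K = 5/9 (K = -5/(3*(-3)) = -5*(-1)/(3*3) = -1/3*(-5/3) = 5/9 ≈ 0.55556)
B(J) = 3/4 - sqrt(J)/4 (B(J) = 1 - ((J*sqrt(J))/J + J/J)/4 = 1 - (J**(3/2)/J + 1)/4 = 1 - (sqrt(J) + 1)/4 = 1 - (1 + sqrt(J))/4 = 1 + (-1/4 - sqrt(J)/4) = 3/4 - sqrt(J)/4)
w(P) = 15/4 - sqrt(P)/4 (w(P) = 3 + (3/4 - sqrt(P)/4) = 15/4 - sqrt(P)/4)
G(c, T) = 15/4 + c - sqrt(5)/12 (G(c, T) = c + (15/4 - sqrt(5)/12) = 15/4 + c - sqrt(5)/12)
(31 + G(11, 22))**2 = (31 + (15/4 + 11 - sqrt(5)/12))**2 = (31 + (59/4 - sqrt(5)/12))**2 = (183/4 - sqrt(5)/12)**2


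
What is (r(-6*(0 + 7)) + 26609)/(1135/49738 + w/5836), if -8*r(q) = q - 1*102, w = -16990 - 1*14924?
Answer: -966130633117/197589334 ≈ -4889.6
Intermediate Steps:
w = -31914 (w = -16990 - 14924 = -31914)
r(q) = 51/4 - q/8 (r(q) = -(q - 1*102)/8 = -(q - 102)/8 = -(-102 + q)/8 = 51/4 - q/8)
(r(-6*(0 + 7)) + 26609)/(1135/49738 + w/5836) = ((51/4 - (-3)*(0 + 7)/4) + 26609)/(1135/49738 - 31914/5836) = ((51/4 - (-3)*7/4) + 26609)/(1135*(1/49738) - 31914*1/5836) = ((51/4 - ⅛*(-42)) + 26609)/(1135/49738 - 15957/2918) = ((51/4 + 21/4) + 26609)/(-197589334/36283871) = (18 + 26609)*(-36283871/197589334) = 26627*(-36283871/197589334) = -966130633117/197589334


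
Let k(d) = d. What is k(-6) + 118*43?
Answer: 5068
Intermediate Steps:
k(-6) + 118*43 = -6 + 118*43 = -6 + 5074 = 5068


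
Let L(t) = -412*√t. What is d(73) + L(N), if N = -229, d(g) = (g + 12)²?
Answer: 7225 - 412*I*√229 ≈ 7225.0 - 6234.7*I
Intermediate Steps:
d(g) = (12 + g)²
d(73) + L(N) = (12 + 73)² - 412*I*√229 = 85² - 412*I*√229 = 7225 - 412*I*√229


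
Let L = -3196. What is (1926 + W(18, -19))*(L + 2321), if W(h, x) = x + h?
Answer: -1684375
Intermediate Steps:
W(h, x) = h + x
(1926 + W(18, -19))*(L + 2321) = (1926 + (18 - 19))*(-3196 + 2321) = (1926 - 1)*(-875) = 1925*(-875) = -1684375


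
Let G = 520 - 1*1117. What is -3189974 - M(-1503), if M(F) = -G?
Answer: -3190571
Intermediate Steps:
G = -597 (G = 520 - 1117 = -597)
M(F) = 597 (M(F) = -1*(-597) = 597)
-3189974 - M(-1503) = -3189974 - 1*597 = -3189974 - 597 = -3190571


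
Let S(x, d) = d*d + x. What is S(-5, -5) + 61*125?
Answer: 7645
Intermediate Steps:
S(x, d) = x + d² (S(x, d) = d² + x = x + d²)
S(-5, -5) + 61*125 = (-5 + (-5)²) + 61*125 = (-5 + 25) + 7625 = 20 + 7625 = 7645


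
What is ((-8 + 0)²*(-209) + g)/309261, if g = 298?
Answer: -13078/309261 ≈ -0.042288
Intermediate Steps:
((-8 + 0)²*(-209) + g)/309261 = ((-8 + 0)²*(-209) + 298)/309261 = ((-8)²*(-209) + 298)*(1/309261) = (64*(-209) + 298)*(1/309261) = (-13376 + 298)*(1/309261) = -13078*1/309261 = -13078/309261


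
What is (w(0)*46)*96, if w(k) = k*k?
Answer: 0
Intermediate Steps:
w(k) = k²
(w(0)*46)*96 = (0²*46)*96 = (0*46)*96 = 0*96 = 0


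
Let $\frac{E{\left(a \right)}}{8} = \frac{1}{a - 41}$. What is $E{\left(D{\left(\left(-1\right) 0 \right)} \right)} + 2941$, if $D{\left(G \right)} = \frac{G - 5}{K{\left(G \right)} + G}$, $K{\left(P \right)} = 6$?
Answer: $\frac{738143}{251} \approx 2940.8$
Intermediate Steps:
$D{\left(G \right)} = \frac{-5 + G}{6 + G}$ ($D{\left(G \right)} = \frac{G - 5}{6 + G} = \frac{-5 + G}{6 + G}$)
$E{\left(a \right)} = \frac{8}{-41 + a}$ ($E{\left(a \right)} = \frac{8}{a - 41} = \frac{8}{-41 + a}$)
$E{\left(D{\left(\left(-1\right) 0 \right)} \right)} + 2941 = \frac{8}{-41 + \frac{-5 - 0}{6 - 0}} + 2941 = \frac{8}{-41 + \frac{-5 + 0}{6 + 0}} + 2941 = \frac{8}{-41 + \frac{1}{6} \left(-5\right)} + 2941 = \frac{8}{-41 - \frac{5}{6}} + 2941 = \frac{8}{- \frac{251}{6}} + 2941 = 8 \left(- \frac{6}{251}\right) + 2941 = - \frac{48}{251} + 2941 = \frac{738143}{251}$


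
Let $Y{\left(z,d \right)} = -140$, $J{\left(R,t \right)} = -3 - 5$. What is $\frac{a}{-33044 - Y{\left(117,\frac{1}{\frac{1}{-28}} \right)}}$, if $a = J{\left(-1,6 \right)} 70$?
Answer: $\frac{70}{4113} \approx 0.017019$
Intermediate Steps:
$J{\left(R,t \right)} = -8$ ($J{\left(R,t \right)} = -3 - 5 = -8$)
$a = -560$ ($a = \left(-8\right) 70 = -560$)
$\frac{a}{-33044 - Y{\left(117,\frac{1}{\frac{1}{-28}} \right)}} = - \frac{560}{-33044 - -140} = - \frac{560}{-33044 + 140} = - \frac{560}{-32904} = \left(-560\right) \left(- \frac{1}{32904}\right) = \frac{70}{4113}$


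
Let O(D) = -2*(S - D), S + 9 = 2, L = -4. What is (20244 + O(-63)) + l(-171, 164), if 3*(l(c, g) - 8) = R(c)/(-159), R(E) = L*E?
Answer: 1067344/53 ≈ 20139.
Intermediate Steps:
S = -7 (S = -9 + 2 = -7)
O(D) = 14 + 2*D (O(D) = -2*(-7 - D) = 14 + 2*D)
R(E) = -4*E
l(c, g) = 8 + 4*c/477 (l(c, g) = 8 + (-4*c/(-159))/3 = 8 + (-4*c*(-1/159))/3 = 8 + (4*c/159)/3 = 8 + 4*c/477)
(20244 + O(-63)) + l(-171, 164) = (20244 + (14 + 2*(-63))) + (8 + (4/477)*(-171)) = (20244 + (14 - 126)) + (8 - 76/53) = (20244 - 112) + 348/53 = 20132 + 348/53 = 1067344/53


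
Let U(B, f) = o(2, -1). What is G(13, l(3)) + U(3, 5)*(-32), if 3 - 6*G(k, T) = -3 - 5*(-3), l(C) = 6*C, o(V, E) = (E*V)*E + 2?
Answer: -259/2 ≈ -129.50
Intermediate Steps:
o(V, E) = 2 + V*E**2 (o(V, E) = V*E**2 + 2 = 2 + V*E**2)
U(B, f) = 4 (U(B, f) = 2 + 2*(-1)**2 = 2 + 2*1 = 2 + 2 = 4)
G(k, T) = -3/2 (G(k, T) = 1/2 - (-3 - 5*(-3))/6 = 1/2 - (-3 + 15)/6 = 1/2 - 1/6*12 = 1/2 - 2 = -3/2)
G(13, l(3)) + U(3, 5)*(-32) = -3/2 + 4*(-32) = -3/2 - 128 = -259/2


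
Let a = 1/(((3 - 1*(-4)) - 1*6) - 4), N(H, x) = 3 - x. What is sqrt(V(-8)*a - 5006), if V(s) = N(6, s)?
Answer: I*sqrt(45087)/3 ≈ 70.779*I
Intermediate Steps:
V(s) = 3 - s
a = -1/3 (a = 1/(((3 + 4) - 6) - 4) = 1/((7 - 6) - 4) = 1/(1 - 4) = 1/(-3) = -1/3 ≈ -0.33333)
sqrt(V(-8)*a - 5006) = sqrt((3 - 1*(-8))*(-1/3) - 5006) = sqrt((3 + 8)*(-1/3) - 5006) = sqrt(11*(-1/3) - 5006) = sqrt(-11/3 - 5006) = sqrt(-15029/3) = I*sqrt(45087)/3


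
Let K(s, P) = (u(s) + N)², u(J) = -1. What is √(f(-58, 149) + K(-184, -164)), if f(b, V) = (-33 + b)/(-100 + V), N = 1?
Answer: I*√91/7 ≈ 1.3628*I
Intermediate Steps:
f(b, V) = (-33 + b)/(-100 + V)
K(s, P) = 0 (K(s, P) = (-1 + 1)² = 0² = 0)
√(f(-58, 149) + K(-184, -164)) = √((-33 - 58)/(-100 + 149) + 0) = √(-91/49 + 0) = √((1/49)*(-91) + 0) = √(-13/7 + 0) = √(-13/7) = I*√91/7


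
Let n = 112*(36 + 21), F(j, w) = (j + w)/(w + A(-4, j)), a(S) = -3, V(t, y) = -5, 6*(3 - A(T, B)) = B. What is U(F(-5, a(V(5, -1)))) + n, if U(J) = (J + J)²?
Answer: 168816/25 ≈ 6752.6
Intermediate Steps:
A(T, B) = 3 - B/6
F(j, w) = (j + w)/(3 + w - j/6) (F(j, w) = (j + w)/(w + (3 - j/6)) = (j + w)/(3 + w - j/6))
U(J) = 4*J² (U(J) = (2*J)² = 4*J²)
n = 6384 (n = 112*57 = 6384)
U(F(-5, a(V(5, -1)))) + n = 4*(6*(-5 - 3)/(18 - 1*(-5) + 6*(-3)))² + 6384 = 4*(6*(-8)/(18 + 5 - 18))² + 6384 = 4*(6*(-8)/5)² + 6384 = 4*(6*(⅕)*(-8))² + 6384 = 4*(-48/5)² + 6384 = 4*(2304/25) + 6384 = 9216/25 + 6384 = 168816/25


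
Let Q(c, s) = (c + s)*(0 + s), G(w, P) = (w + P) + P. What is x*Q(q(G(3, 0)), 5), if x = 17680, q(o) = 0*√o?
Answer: 442000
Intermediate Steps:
G(w, P) = w + 2*P (G(w, P) = (P + w) + P = w + 2*P)
q(o) = 0
Q(c, s) = s*(c + s) (Q(c, s) = (c + s)*s = s*(c + s))
x*Q(q(G(3, 0)), 5) = 17680*(5*(0 + 5)) = 17680*(5*5) = 17680*25 = 442000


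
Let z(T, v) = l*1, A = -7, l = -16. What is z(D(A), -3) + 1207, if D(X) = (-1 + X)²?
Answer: 1191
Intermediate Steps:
z(T, v) = -16 (z(T, v) = -16*1 = -16)
z(D(A), -3) + 1207 = -16 + 1207 = 1191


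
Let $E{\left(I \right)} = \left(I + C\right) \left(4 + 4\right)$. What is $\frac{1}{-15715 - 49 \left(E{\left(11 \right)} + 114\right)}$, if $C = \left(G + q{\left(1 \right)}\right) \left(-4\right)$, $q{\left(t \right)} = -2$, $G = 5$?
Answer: $- \frac{1}{20909} \approx -4.7826 \cdot 10^{-5}$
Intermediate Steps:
$C = -12$ ($C = \left(5 - 2\right) \left(-4\right) = 3 \left(-4\right) = -12$)
$E{\left(I \right)} = -96 + 8 I$ ($E{\left(I \right)} = \left(I - 12\right) \left(4 + 4\right) = \left(-12 + I\right) 8 = -96 + 8 I$)
$\frac{1}{-15715 - 49 \left(E{\left(11 \right)} + 114\right)} = \frac{1}{-15715 - 49 \left(\left(-96 + 8 \cdot 11\right) + 114\right)} = \frac{1}{-15715 - 49 \left(\left(-96 + 88\right) + 114\right)} = \frac{1}{-15715 - 49 \left(-8 + 114\right)} = \frac{1}{-15715 - 5194} = \frac{1}{-20909} = - \frac{1}{20909}$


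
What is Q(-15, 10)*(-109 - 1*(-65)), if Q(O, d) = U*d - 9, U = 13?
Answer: -5324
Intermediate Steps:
Q(O, d) = -9 + 13*d (Q(O, d) = 13*d - 9 = -9 + 13*d)
Q(-15, 10)*(-109 - 1*(-65)) = (-9 + 13*10)*(-109 - 1*(-65)) = (-9 + 130)*(-109 + 65) = 121*(-44) = -5324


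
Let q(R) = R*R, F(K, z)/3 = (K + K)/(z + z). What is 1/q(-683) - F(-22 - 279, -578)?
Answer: -421238989/269630642 ≈ -1.5623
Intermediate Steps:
F(K, z) = 3*K/z (F(K, z) = 3*((K + K)/(z + z)) = 3*((2*K)/((2*z))) = 3*((2*K)*(1/(2*z))) = 3*(K/z) = 3*K/z)
q(R) = R²
1/q(-683) - F(-22 - 279, -578) = 1/((-683)²) - 3*(-22 - 279)/(-578) = 1/466489 - 3*(-301)*(-1)/578 = 1/466489 - 1*903/578 = 1/466489 - 903/578 = -421238989/269630642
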